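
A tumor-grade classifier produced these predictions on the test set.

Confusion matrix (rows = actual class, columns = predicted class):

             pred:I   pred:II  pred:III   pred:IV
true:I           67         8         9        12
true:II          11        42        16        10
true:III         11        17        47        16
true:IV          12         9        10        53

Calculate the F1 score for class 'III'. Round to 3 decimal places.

0.543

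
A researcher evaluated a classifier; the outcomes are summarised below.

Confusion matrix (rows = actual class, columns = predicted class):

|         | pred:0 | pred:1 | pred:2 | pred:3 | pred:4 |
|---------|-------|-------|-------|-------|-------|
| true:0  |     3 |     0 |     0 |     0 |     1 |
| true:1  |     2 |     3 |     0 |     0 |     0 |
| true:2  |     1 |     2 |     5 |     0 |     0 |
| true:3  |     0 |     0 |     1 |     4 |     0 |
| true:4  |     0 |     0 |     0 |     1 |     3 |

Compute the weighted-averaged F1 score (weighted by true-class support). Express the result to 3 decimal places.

Per-class F1 score (2·TP/(2·TP+FP+FN)):
  0: TP=3, FP=2+1+0+0=3, FN=0+0+0+1=1 → 6/10 = 0.6000
  1: TP=3, FP=0+2+0+0=2, FN=2+0+0+0=2 → 6/10 = 0.6000
  2: TP=5, FP=0+0+1+0=1, FN=1+2+0+0=3 → 10/14 = 0.7143
  3: TP=4, FP=0+0+0+1=1, FN=0+0+1+0=1 → 8/10 = 0.8000
  4: TP=3, FP=1+0+0+0=1, FN=0+0+0+1=1 → 6/8 = 0.7500
Weighted-F1 score = Σ (supportᵢ/N)·F1 scoreᵢ with N=26: (4/26)·0.6000 + (5/26)·0.6000 + (8/26)·0.7143 + (5/26)·0.8000 + (4/26)·0.7500 = 0.697

0.697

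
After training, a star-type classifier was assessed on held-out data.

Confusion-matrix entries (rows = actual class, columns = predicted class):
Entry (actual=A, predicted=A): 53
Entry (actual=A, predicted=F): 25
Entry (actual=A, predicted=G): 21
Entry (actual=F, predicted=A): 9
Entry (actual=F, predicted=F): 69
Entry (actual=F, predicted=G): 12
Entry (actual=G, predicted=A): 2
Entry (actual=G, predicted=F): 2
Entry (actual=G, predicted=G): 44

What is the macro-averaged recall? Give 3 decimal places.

Per-class recall (TP/(TP+FN)):
  A: TP=53, FN=25+21=46 → 53/99 = 0.5354
  F: TP=69, FN=9+12=21 → 69/90 = 0.7667
  G: TP=44, FN=2+2=4 → 44/48 = 0.9167
Macro-recall = mean = (0.5354 + 0.7667 + 0.9167) / 3 = 0.740

0.740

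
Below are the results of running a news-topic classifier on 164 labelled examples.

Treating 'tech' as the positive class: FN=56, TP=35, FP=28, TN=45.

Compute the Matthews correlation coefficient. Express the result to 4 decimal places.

0.0011

MCC = (TP·TN − FP·FN) / √((TP+FP)(TP+FN)(TN+FP)(TN+FN))
Numerator = 35·45 − 28·56 = 7
Denominator = √(63·91·73·101) = √42269409 = 6501.4928
MCC = 7 / 6501.4928 = 0.0011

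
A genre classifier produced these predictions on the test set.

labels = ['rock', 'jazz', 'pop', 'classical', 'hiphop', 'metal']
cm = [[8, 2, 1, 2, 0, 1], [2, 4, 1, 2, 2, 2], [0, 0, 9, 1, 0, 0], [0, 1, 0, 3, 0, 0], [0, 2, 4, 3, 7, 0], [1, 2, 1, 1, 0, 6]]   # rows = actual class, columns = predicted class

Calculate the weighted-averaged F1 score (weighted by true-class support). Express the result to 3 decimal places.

0.548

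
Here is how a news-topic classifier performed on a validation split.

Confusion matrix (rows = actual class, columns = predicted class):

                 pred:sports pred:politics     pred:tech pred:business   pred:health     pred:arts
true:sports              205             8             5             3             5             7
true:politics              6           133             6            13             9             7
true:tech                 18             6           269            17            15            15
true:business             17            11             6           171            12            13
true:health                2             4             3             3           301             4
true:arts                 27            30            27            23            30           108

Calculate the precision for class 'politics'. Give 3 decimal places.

0.693

Treat 'politics' as positive and all other classes as negative.
precision = TP/(TP+FP).
politics: TP=133, FP=8+6+11+4+30=59 → 133/192 = 0.6927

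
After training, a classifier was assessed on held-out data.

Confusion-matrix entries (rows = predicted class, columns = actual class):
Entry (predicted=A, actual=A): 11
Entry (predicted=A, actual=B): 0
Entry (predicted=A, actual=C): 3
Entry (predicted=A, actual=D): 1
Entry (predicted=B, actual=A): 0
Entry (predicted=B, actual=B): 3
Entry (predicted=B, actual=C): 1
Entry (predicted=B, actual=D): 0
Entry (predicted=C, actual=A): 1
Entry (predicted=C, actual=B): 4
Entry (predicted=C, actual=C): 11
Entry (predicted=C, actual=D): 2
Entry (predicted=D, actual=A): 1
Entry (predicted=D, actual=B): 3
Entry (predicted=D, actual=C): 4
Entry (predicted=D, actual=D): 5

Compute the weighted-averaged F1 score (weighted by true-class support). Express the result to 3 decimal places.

0.592

Per-class F1 score (2·TP/(2·TP+FP+FN)):
  A: TP=11, FP=0+3+1=4, FN=0+1+1=2 → 22/28 = 0.7857
  B: TP=3, FP=0+1+0=1, FN=0+4+3=7 → 6/14 = 0.4286
  C: TP=11, FP=1+4+2=7, FN=3+1+4=8 → 22/37 = 0.5946
  D: TP=5, FP=1+3+4=8, FN=1+0+2=3 → 10/21 = 0.4762
Weighted-F1 score = Σ (supportᵢ/N)·F1 scoreᵢ with N=50: (13/50)·0.7857 + (10/50)·0.4286 + (19/50)·0.5946 + (8/50)·0.4762 = 0.592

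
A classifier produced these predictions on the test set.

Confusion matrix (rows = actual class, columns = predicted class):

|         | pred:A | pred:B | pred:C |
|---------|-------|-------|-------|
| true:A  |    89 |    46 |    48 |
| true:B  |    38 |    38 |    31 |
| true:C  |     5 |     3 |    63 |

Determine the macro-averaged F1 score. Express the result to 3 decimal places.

Per-class F1 score (2·TP/(2·TP+FP+FN)):
  A: TP=89, FP=38+5=43, FN=46+48=94 → 178/315 = 0.5651
  B: TP=38, FP=46+3=49, FN=38+31=69 → 76/194 = 0.3918
  C: TP=63, FP=48+31=79, FN=5+3=8 → 126/213 = 0.5915
Macro-F1 score = mean = (0.5651 + 0.3918 + 0.5915) / 3 = 0.516

0.516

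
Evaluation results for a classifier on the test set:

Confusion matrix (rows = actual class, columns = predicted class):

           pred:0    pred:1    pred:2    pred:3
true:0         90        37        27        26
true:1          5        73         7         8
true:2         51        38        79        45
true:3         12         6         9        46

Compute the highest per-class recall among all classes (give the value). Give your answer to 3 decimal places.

Per-class recall (TP/(TP+FN)):
  0: TP=90, FN=37+27+26=90 → 90/180 = 0.5000
  1: TP=73, FN=5+7+8=20 → 73/93 = 0.7849
  2: TP=79, FN=51+38+45=134 → 79/213 = 0.3709
  3: TP=46, FN=12+6+9=27 → 46/73 = 0.6301
Highest is class '1' with recall = 0.785.

0.785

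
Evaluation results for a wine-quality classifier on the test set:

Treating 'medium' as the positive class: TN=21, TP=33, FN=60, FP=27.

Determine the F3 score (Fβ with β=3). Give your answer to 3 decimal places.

0.368

Fβ = (1+β²)·TP / ((1+β²)·TP + β²·FN + FP), with β²=9
= 10·33 / (10·33 + 9·60 + 27) = 0.368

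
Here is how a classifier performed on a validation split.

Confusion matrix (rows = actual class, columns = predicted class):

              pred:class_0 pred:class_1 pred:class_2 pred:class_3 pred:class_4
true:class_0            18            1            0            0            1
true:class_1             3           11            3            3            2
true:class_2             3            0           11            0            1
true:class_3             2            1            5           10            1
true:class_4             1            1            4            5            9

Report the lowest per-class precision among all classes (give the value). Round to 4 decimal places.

Per-class precision (TP/(TP+FP)):
  class_0: TP=18, FP=3+3+2+1=9 → 18/27 = 0.66667
  class_1: TP=11, FP=1+0+1+1=3 → 11/14 = 0.78571
  class_2: TP=11, FP=0+3+5+4=12 → 11/23 = 0.47826
  class_3: TP=10, FP=0+3+0+5=8 → 10/18 = 0.55556
  class_4: TP=9, FP=1+2+1+1=5 → 9/14 = 0.64286
Lowest is class 'class_2' with precision = 0.4783.

0.4783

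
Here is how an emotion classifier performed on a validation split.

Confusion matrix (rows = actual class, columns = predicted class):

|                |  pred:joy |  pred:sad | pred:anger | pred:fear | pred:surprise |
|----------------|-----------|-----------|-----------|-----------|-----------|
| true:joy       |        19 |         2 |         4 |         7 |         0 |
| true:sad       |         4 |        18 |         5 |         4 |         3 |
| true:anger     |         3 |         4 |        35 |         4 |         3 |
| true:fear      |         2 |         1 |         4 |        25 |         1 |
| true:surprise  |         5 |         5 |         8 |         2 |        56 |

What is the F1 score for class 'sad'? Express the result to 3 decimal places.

0.563

One-vs-rest for 'sad': TP = diagonal; FP = other classes predicted 'sad'; FN = 'sad' predicted as other.
F1 score = 2·TP/(2·TP+FP+FN).
sad: TP=18, FP=2+4+1+5=12, FN=4+5+4+3=16 → 36/64 = 0.5625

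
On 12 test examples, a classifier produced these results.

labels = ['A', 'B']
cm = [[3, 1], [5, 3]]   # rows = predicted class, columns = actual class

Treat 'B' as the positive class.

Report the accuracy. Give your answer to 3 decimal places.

Accuracy = (TP+TN)/N = (3+3)/12 = 0.500

0.500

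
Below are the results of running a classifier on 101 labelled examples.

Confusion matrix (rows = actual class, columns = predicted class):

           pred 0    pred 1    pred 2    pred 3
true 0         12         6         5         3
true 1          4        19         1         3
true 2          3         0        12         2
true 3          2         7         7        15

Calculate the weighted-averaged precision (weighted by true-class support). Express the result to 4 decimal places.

Per-class precision (TP/(TP+FP)):
  0: TP=12, FP=4+3+2=9 → 12/21 = 0.57143
  1: TP=19, FP=6+0+7=13 → 19/32 = 0.59375
  2: TP=12, FP=5+1+7=13 → 12/25 = 0.48000
  3: TP=15, FP=3+3+2=8 → 15/23 = 0.65217
Weighted-precision = Σ (supportᵢ/N)·precisionᵢ with N=101: (26/101)·0.57143 + (27/101)·0.59375 + (17/101)·0.48000 + (31/101)·0.65217 = 0.5868

0.5868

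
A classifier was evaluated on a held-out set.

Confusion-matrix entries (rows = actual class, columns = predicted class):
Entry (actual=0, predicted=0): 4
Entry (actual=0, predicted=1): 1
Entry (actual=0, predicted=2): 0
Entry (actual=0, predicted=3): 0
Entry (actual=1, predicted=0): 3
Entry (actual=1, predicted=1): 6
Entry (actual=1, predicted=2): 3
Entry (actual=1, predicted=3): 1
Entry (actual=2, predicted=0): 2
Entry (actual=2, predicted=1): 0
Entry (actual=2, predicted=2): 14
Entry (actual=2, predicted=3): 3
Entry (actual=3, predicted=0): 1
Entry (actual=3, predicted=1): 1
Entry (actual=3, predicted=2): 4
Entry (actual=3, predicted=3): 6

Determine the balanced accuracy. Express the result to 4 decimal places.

0.6246

Balanced accuracy = mean of per-class recall.
  0: recall = 4/5 = 0.80000
  1: recall = 6/13 = 0.46154
  2: recall = 14/19 = 0.73684
  3: recall = 6/12 = 0.50000
Mean = (0.80000 + 0.46154 + 0.73684 + 0.50000) / 4 = 0.6246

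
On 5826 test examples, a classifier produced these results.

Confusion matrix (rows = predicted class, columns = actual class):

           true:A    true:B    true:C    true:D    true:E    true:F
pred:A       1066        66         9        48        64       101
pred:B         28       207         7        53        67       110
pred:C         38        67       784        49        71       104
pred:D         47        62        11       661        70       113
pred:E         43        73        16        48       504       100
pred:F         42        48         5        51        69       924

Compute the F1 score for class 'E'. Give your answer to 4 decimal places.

0.6188

F1 score = 2·TP/(2·TP+FP+FN).
E: TP=504, FP=43+73+16+48+100=280, FN=64+67+71+70+69=341 → 1008/1629 = 0.61878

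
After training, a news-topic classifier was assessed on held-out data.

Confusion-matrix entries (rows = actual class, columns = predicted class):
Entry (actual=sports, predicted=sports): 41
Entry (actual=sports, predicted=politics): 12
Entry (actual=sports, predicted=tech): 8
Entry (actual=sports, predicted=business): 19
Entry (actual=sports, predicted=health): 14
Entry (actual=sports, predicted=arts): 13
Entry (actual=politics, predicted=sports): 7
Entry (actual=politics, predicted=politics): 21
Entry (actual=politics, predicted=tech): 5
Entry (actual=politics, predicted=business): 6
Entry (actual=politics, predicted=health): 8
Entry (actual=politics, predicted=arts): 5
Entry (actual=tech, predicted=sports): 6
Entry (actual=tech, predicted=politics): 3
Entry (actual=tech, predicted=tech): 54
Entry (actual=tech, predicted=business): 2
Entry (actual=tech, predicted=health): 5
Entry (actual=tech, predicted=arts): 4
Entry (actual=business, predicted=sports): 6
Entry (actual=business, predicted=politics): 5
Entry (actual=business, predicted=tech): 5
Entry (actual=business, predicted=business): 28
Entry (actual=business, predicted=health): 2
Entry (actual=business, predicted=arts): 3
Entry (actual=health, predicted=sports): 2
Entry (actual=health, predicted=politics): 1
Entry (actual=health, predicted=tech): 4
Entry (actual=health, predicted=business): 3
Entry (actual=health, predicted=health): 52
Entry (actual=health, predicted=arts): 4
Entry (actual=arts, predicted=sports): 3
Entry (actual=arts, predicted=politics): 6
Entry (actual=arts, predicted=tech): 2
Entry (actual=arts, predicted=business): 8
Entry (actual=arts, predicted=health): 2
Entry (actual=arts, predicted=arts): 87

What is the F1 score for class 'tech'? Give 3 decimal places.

One-vs-rest for 'tech': TP = diagonal; FP = other classes predicted 'tech'; FN = 'tech' predicted as other.
F1 score = 2·TP/(2·TP+FP+FN).
tech: TP=54, FP=8+5+5+4+2=24, FN=6+3+2+5+4=20 → 108/152 = 0.7105

0.711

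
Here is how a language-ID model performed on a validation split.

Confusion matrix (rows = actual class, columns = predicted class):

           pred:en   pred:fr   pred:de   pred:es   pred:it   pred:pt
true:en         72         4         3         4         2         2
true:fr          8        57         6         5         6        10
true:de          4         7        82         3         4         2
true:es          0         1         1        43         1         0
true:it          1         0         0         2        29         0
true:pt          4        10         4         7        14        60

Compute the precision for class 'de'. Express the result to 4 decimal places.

0.8542

precision = TP/(TP+FP).
de: TP=82, FP=3+6+1+0+4=14 → 82/96 = 0.85417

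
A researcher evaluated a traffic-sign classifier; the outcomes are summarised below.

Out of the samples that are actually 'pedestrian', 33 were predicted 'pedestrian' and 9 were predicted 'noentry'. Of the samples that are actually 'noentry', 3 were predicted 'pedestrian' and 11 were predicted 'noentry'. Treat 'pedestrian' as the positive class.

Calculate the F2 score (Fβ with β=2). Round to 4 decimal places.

0.8088

Fβ = (1+β²)·TP / ((1+β²)·TP + β²·FN + FP), with β²=4
= 5·33 / (5·33 + 4·9 + 3) = 0.8088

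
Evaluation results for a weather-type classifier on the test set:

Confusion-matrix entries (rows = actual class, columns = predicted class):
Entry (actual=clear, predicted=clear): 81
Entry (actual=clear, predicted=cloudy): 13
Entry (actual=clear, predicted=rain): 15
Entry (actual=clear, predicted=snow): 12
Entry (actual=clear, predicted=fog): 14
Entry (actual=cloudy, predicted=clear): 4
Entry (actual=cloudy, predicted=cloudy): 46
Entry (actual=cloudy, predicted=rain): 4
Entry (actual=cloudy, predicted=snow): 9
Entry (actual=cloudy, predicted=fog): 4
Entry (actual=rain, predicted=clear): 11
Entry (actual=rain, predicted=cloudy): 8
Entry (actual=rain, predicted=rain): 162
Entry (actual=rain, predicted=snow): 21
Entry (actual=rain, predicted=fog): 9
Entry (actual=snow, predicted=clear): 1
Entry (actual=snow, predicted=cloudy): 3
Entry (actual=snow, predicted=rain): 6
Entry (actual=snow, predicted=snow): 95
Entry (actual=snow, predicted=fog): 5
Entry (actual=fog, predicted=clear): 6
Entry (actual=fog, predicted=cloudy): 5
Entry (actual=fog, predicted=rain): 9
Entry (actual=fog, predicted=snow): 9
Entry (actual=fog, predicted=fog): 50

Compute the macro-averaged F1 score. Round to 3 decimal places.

0.698

Per-class F1 score (2·TP/(2·TP+FP+FN)):
  clear: TP=81, FP=4+11+1+6=22, FN=13+15+12+14=54 → 162/238 = 0.6807
  cloudy: TP=46, FP=13+8+3+5=29, FN=4+4+9+4=21 → 92/142 = 0.6479
  rain: TP=162, FP=15+4+6+9=34, FN=11+8+21+9=49 → 324/407 = 0.7961
  snow: TP=95, FP=12+9+21+9=51, FN=1+3+6+5=15 → 190/256 = 0.7422
  fog: TP=50, FP=14+4+9+5=32, FN=6+5+9+9=29 → 100/161 = 0.6211
Macro-F1 score = mean = (0.6807 + 0.6479 + 0.7961 + 0.7422 + 0.6211) / 5 = 0.698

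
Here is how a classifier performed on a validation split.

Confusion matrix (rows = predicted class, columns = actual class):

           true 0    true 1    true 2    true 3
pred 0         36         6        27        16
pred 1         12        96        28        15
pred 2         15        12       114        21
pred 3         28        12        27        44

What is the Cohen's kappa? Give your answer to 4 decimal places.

0.4130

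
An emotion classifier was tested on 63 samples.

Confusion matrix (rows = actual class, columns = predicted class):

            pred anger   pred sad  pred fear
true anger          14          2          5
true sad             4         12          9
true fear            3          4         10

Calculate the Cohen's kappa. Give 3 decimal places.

0.363

Observed agreement pₒ = trace/N = 36/63 = 0.5714
Expected agreement pₑ = Σ (rowᵢ·colᵢ)/N² = (21·21 + 25·18 + 17·24)/63² = 0.3273
κ = (pₒ − pₑ)/(1 − pₑ) = (0.5714 − 0.3273)/(1 − 0.3273) = 0.363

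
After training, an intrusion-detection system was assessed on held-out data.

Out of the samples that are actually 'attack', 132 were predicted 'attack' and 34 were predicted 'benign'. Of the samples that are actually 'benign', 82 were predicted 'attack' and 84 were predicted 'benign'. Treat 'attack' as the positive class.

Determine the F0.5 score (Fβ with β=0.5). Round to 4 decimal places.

Fβ = (1+β²)·TP / ((1+β²)·TP + β²·FN + FP), with β²=1/4
= 1.25·132 / (1.25·132 + 0.25·34 + 82) = 0.6458

0.6458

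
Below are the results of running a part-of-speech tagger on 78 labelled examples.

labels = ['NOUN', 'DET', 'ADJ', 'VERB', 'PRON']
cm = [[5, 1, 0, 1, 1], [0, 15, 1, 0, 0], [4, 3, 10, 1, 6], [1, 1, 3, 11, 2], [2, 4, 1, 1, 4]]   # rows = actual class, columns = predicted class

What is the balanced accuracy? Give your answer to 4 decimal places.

Balanced accuracy = mean of per-class recall.
  NOUN: recall = 5/8 = 0.62500
  DET: recall = 15/16 = 0.93750
  ADJ: recall = 10/24 = 0.41667
  VERB: recall = 11/18 = 0.61111
  PRON: recall = 4/12 = 0.33333
Mean = (0.62500 + 0.93750 + 0.41667 + 0.61111 + 0.33333) / 5 = 0.5847

0.5847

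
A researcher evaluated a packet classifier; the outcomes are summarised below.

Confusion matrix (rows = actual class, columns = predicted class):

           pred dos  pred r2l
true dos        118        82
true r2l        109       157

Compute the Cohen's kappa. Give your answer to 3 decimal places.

Observed agreement pₒ = trace/N = 275/466 = 0.5901
Expected agreement pₑ = Σ (rowᵢ·colᵢ)/N² = (200·227 + 266·239)/466² = 0.5018
κ = (pₒ − pₑ)/(1 − pₑ) = (0.5901 − 0.5018)/(1 − 0.5018) = 0.177

0.177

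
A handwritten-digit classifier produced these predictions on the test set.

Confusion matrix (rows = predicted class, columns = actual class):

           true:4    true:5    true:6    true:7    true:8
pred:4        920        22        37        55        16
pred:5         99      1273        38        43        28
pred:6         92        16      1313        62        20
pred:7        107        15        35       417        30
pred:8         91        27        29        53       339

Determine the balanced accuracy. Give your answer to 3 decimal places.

Balanced accuracy = mean of per-class recall.
  4: recall = 920/1309 = 0.7028
  5: recall = 1273/1353 = 0.9409
  6: recall = 1313/1452 = 0.9043
  7: recall = 417/630 = 0.6619
  8: recall = 339/433 = 0.7829
Mean = (0.7028 + 0.9409 + 0.9043 + 0.6619 + 0.7829) / 5 = 0.799

0.799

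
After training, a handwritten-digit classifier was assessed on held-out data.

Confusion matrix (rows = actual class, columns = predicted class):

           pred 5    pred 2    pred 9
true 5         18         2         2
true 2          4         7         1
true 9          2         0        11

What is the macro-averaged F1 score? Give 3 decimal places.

0.755

Per-class F1 score (2·TP/(2·TP+FP+FN)):
  5: TP=18, FP=4+2=6, FN=2+2=4 → 36/46 = 0.7826
  2: TP=7, FP=2+0=2, FN=4+1=5 → 14/21 = 0.6667
  9: TP=11, FP=2+1=3, FN=2+0=2 → 22/27 = 0.8148
Macro-F1 score = mean = (0.7826 + 0.6667 + 0.8148) / 3 = 0.755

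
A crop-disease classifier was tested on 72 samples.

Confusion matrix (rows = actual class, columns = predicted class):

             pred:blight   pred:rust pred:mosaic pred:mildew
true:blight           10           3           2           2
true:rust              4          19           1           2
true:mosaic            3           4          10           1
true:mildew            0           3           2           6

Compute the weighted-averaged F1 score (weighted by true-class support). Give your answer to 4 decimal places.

Per-class F1 score (2·TP/(2·TP+FP+FN)):
  blight: TP=10, FP=4+3+0=7, FN=3+2+2=7 → 20/34 = 0.58824
  rust: TP=19, FP=3+4+3=10, FN=4+1+2=7 → 38/55 = 0.69091
  mosaic: TP=10, FP=2+1+2=5, FN=3+4+1=8 → 20/33 = 0.60606
  mildew: TP=6, FP=2+2+1=5, FN=0+3+2=5 → 12/22 = 0.54545
Weighted-F1 score = Σ (supportᵢ/N)·F1 scoreᵢ with N=72: (17/72)·0.58824 + (26/72)·0.69091 + (18/72)·0.60606 + (11/72)·0.54545 = 0.6232

0.6232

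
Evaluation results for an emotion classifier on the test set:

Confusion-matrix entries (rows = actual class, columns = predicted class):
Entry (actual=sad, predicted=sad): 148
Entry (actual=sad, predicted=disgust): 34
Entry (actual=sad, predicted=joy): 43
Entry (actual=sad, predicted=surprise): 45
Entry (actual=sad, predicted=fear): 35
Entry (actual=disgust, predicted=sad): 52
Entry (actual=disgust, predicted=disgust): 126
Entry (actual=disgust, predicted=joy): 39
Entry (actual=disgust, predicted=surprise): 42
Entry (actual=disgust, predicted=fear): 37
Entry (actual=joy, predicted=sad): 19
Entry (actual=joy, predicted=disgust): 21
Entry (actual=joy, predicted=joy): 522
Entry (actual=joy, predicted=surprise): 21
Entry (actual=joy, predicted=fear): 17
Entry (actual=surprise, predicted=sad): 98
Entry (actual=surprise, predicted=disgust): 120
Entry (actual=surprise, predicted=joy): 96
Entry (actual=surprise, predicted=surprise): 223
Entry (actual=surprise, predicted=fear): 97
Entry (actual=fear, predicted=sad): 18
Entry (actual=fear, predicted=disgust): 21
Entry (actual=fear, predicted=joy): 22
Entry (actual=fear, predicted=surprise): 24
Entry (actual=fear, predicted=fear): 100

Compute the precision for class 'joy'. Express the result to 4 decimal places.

0.7230

Treat 'joy' as positive and all other classes as negative.
precision = TP/(TP+FP).
joy: TP=522, FP=43+39+96+22=200 → 522/722 = 0.72299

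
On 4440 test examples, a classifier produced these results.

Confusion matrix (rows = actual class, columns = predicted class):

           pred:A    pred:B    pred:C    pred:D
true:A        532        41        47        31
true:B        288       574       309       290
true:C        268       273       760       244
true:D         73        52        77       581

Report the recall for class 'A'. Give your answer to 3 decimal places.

Treat 'A' as positive and all other classes as negative.
recall = TP/(TP+FN).
A: TP=532, FN=41+47+31=119 → 532/651 = 0.8172

0.817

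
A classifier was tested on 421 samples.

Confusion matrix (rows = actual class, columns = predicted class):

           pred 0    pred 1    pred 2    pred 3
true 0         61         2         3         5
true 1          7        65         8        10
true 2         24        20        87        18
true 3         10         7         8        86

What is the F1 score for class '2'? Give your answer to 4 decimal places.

0.6824

Treat '2' as positive and all other classes as negative.
F1 score = 2·TP/(2·TP+FP+FN).
2: TP=87, FP=3+8+8=19, FN=24+20+18=62 → 174/255 = 0.68235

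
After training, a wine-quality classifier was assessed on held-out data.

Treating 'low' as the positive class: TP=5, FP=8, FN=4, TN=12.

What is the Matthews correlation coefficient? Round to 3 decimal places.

MCC = (TP·TN − FP·FN) / √((TP+FP)(TP+FN)(TN+FP)(TN+FN))
Numerator = 5·12 − 8·4 = 28
Denominator = √(13·9·20·16) = √37440 = 193.4942
MCC = 28 / 193.4942 = 0.145

0.145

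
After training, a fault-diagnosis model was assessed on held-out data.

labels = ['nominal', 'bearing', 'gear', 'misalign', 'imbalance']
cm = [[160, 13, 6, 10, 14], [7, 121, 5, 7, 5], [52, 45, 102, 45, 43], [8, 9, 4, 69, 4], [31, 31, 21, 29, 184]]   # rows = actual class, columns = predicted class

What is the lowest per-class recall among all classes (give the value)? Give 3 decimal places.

0.355

Per-class recall (TP/(TP+FN)):
  nominal: TP=160, FN=13+6+10+14=43 → 160/203 = 0.7882
  bearing: TP=121, FN=7+5+7+5=24 → 121/145 = 0.8345
  gear: TP=102, FN=52+45+45+43=185 → 102/287 = 0.3554
  misalign: TP=69, FN=8+9+4+4=25 → 69/94 = 0.7340
  imbalance: TP=184, FN=31+31+21+29=112 → 184/296 = 0.6216
Lowest is class 'gear' with recall = 0.355.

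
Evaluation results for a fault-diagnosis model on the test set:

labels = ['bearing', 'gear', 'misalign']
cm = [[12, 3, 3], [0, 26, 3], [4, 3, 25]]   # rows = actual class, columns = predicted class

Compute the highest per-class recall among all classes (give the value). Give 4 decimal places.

Per-class recall (TP/(TP+FN)):
  bearing: TP=12, FN=3+3=6 → 12/18 = 0.66667
  gear: TP=26, FN=0+3=3 → 26/29 = 0.89655
  misalign: TP=25, FN=4+3=7 → 25/32 = 0.78125
Highest is class 'gear' with recall = 0.8966.

0.8966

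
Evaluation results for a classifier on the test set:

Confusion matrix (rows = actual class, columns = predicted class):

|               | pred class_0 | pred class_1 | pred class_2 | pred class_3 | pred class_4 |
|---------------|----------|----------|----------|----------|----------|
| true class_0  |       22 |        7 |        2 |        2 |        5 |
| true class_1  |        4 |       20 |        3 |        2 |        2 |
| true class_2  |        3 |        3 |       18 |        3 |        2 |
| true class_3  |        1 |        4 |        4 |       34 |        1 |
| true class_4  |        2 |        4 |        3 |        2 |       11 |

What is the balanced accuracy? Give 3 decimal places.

Balanced accuracy = mean of per-class recall.
  class_0: recall = 22/38 = 0.5789
  class_1: recall = 20/31 = 0.6452
  class_2: recall = 18/29 = 0.6207
  class_3: recall = 34/44 = 0.7727
  class_4: recall = 11/22 = 0.5000
Mean = (0.5789 + 0.6452 + 0.6207 + 0.7727 + 0.5000) / 5 = 0.624

0.624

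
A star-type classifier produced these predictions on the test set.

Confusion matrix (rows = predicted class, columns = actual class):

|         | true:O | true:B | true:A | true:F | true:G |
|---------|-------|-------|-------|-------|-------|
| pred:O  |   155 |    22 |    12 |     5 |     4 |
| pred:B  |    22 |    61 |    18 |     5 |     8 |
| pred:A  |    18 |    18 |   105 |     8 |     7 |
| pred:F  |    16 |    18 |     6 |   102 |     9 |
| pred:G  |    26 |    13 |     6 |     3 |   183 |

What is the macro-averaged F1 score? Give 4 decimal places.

Per-class F1 score (2·TP/(2·TP+FP+FN)):
  O: TP=155, FP=22+12+5+4=43, FN=22+18+16+26=82 → 310/435 = 0.71264
  B: TP=61, FP=22+18+5+8=53, FN=22+18+18+13=71 → 122/246 = 0.49593
  A: TP=105, FP=18+18+8+7=51, FN=12+18+6+6=42 → 210/303 = 0.69307
  F: TP=102, FP=16+18+6+9=49, FN=5+5+8+3=21 → 204/274 = 0.74453
  G: TP=183, FP=26+13+6+3=48, FN=4+8+7+9=28 → 366/442 = 0.82805
Macro-F1 score = mean = (0.71264 + 0.49593 + 0.69307 + 0.74453 + 0.82805) / 5 = 0.6948

0.6948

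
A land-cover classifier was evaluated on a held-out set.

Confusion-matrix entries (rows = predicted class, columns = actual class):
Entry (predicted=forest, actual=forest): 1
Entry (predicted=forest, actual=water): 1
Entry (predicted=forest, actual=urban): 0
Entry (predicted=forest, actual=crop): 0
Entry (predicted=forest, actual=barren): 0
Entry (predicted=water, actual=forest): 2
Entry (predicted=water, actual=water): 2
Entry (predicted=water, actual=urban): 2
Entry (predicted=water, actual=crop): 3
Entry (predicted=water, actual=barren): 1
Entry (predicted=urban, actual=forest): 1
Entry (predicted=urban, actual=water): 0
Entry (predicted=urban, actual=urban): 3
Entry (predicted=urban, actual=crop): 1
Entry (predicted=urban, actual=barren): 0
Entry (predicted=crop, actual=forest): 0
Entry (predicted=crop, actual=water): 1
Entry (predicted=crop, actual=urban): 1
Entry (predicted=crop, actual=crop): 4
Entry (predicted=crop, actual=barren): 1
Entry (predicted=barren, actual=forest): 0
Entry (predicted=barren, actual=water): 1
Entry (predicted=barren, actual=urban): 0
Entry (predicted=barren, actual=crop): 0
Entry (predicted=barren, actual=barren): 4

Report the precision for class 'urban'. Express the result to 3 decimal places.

0.600

Take TP from the diagonal, FP from the rest of the 'urban' prediction marginal, FN from the rest of the 'urban' actual marginal.
precision = TP/(TP+FP).
urban: TP=3, FP=1+0+1+0=2 → 3/5 = 0.6000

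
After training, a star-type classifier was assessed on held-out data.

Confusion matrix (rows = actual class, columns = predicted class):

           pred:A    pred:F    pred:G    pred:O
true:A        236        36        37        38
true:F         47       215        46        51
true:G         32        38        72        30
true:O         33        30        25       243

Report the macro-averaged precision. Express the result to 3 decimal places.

Per-class precision (TP/(TP+FP)):
  A: TP=236, FP=47+32+33=112 → 236/348 = 0.6782
  F: TP=215, FP=36+38+30=104 → 215/319 = 0.6740
  G: TP=72, FP=37+46+25=108 → 72/180 = 0.4000
  O: TP=243, FP=38+51+30=119 → 243/362 = 0.6713
Macro-precision = mean = (0.6782 + 0.6740 + 0.4000 + 0.6713) / 4 = 0.606

0.606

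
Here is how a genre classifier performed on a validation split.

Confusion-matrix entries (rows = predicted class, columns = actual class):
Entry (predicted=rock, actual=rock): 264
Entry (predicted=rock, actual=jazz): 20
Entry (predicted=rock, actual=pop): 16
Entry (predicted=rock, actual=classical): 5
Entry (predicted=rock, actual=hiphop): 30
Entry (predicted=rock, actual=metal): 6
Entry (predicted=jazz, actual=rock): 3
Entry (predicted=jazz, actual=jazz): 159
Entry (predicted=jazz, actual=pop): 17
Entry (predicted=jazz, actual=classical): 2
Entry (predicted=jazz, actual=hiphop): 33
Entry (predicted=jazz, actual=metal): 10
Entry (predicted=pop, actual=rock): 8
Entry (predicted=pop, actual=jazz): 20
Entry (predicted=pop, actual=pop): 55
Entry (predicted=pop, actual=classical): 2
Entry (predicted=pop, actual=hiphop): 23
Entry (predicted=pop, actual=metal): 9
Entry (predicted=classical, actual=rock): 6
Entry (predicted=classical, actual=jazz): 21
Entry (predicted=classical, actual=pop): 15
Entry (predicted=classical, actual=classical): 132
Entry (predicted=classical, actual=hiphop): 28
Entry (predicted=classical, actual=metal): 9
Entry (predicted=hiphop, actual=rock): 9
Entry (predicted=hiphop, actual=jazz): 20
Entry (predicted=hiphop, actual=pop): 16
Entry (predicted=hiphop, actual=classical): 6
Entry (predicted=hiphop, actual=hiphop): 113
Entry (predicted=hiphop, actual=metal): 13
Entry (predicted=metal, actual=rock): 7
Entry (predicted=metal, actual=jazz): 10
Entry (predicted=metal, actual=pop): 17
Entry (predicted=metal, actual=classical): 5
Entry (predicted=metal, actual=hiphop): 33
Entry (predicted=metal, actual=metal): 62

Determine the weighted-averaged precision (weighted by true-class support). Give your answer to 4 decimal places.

Per-class precision (TP/(TP+FP)):
  rock: TP=264, FP=20+16+5+30+6=77 → 264/341 = 0.77419
  jazz: TP=159, FP=3+17+2+33+10=65 → 159/224 = 0.70982
  pop: TP=55, FP=8+20+2+23+9=62 → 55/117 = 0.47009
  classical: TP=132, FP=6+21+15+28+9=79 → 132/211 = 0.62559
  hiphop: TP=113, FP=9+20+16+6+13=64 → 113/177 = 0.63842
  metal: TP=62, FP=7+10+17+5+33=72 → 62/134 = 0.46269
Weighted-precision = Σ (supportᵢ/N)·precisionᵢ with N=1204: (297/1204)·0.77419 + (250/1204)·0.70982 + (136/1204)·0.47009 + (152/1204)·0.62559 + (260/1204)·0.63842 + (109/1204)·0.46269 = 0.6502

0.6502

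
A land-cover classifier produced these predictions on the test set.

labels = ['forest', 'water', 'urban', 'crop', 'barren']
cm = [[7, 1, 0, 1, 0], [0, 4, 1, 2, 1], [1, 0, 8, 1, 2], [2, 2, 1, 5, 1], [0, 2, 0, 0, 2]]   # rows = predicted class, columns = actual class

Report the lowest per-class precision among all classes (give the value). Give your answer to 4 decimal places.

Per-class precision (TP/(TP+FP)):
  forest: TP=7, FP=1+0+1+0=2 → 7/9 = 0.77778
  water: TP=4, FP=0+1+2+1=4 → 4/8 = 0.50000
  urban: TP=8, FP=1+0+1+2=4 → 8/12 = 0.66667
  crop: TP=5, FP=2+2+1+1=6 → 5/11 = 0.45455
  barren: TP=2, FP=0+2+0+0=2 → 2/4 = 0.50000
Lowest is class 'crop' with precision = 0.4545.

0.4545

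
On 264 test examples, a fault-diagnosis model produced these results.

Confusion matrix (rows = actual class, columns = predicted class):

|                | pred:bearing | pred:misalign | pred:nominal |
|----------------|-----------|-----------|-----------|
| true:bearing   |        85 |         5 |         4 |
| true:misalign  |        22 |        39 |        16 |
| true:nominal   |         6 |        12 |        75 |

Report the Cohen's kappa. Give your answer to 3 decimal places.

0.626

Observed agreement pₒ = trace/N = 199/264 = 0.7538
Expected agreement pₑ = Σ (rowᵢ·colᵢ)/N² = (94·113 + 77·56 + 93·95)/264² = 0.3410
κ = (pₒ − pₑ)/(1 − pₑ) = (0.7538 − 0.3410)/(1 − 0.3410) = 0.626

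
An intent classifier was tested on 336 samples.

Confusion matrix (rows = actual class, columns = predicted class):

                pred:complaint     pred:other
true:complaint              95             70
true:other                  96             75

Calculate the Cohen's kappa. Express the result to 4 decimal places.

Observed agreement pₒ = trace/N = 170/336 = 0.50595
Expected agreement pₑ = Σ (rowᵢ·colᵢ)/N² = (165·191 + 171·145)/336² = 0.49878
κ = (pₒ − pₑ)/(1 − pₑ) = (0.50595 − 0.49878)/(1 − 0.49878) = 0.0143

0.0143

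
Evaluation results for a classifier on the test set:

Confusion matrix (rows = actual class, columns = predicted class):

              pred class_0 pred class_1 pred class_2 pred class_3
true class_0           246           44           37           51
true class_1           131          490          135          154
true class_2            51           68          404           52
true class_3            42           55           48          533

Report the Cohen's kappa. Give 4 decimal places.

0.5392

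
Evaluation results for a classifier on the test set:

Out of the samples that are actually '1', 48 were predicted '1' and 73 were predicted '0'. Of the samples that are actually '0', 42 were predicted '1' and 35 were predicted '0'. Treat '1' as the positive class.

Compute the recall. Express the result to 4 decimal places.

0.3967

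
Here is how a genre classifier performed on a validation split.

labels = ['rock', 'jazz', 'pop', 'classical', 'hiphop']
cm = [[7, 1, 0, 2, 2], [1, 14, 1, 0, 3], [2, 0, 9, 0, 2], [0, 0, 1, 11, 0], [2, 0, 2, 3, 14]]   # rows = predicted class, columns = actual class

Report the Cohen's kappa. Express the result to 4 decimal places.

Observed agreement pₒ = trace/N = 55/77 = 0.71429
Expected agreement pₑ = Σ (rowᵢ·colᵢ)/N² = (12·12 + 15·19 + 13·13 + 16·12 + 21·21)/77² = 0.20762
κ = (pₒ − pₑ)/(1 − pₑ) = (0.71429 − 0.20762)/(1 − 0.20762) = 0.6394

0.6394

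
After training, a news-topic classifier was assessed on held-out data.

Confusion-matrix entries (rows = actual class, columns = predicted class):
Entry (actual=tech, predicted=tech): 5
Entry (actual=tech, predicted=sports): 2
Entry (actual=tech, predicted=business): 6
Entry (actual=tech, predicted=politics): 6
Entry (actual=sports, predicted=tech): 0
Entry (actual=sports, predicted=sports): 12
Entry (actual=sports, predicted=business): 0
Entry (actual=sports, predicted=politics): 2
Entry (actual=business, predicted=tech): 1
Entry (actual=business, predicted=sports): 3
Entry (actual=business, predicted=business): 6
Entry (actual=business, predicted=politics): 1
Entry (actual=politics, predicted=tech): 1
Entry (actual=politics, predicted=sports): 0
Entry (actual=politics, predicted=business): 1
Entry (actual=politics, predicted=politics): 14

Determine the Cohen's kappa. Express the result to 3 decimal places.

Observed agreement pₒ = trace/N = 37/60 = 0.6167
Expected agreement pₑ = Σ (rowᵢ·colᵢ)/N² = (19·7 + 14·17 + 11·13 + 16·23)/60² = 0.2450
κ = (pₒ − pₑ)/(1 − pₑ) = (0.6167 − 0.2450)/(1 − 0.2450) = 0.492

0.492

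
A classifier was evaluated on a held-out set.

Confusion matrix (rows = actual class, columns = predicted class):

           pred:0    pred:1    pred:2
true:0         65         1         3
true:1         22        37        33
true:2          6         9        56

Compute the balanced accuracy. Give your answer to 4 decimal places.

Balanced accuracy = mean of per-class recall.
  0: recall = 65/69 = 0.94203
  1: recall = 37/92 = 0.40217
  2: recall = 56/71 = 0.78873
Mean = (0.94203 + 0.40217 + 0.78873) / 3 = 0.7110

0.7110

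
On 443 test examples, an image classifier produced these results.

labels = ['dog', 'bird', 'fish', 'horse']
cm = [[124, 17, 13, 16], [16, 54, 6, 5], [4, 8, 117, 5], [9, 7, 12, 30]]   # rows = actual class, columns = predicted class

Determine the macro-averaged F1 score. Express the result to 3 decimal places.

Per-class F1 score (2·TP/(2·TP+FP+FN)):
  dog: TP=124, FP=16+4+9=29, FN=17+13+16=46 → 248/323 = 0.7678
  bird: TP=54, FP=17+8+7=32, FN=16+6+5=27 → 108/167 = 0.6467
  fish: TP=117, FP=13+6+12=31, FN=4+8+5=17 → 234/282 = 0.8298
  horse: TP=30, FP=16+5+5=26, FN=9+7+12=28 → 60/114 = 0.5263
Macro-F1 score = mean = (0.7678 + 0.6467 + 0.8298 + 0.5263) / 4 = 0.693

0.693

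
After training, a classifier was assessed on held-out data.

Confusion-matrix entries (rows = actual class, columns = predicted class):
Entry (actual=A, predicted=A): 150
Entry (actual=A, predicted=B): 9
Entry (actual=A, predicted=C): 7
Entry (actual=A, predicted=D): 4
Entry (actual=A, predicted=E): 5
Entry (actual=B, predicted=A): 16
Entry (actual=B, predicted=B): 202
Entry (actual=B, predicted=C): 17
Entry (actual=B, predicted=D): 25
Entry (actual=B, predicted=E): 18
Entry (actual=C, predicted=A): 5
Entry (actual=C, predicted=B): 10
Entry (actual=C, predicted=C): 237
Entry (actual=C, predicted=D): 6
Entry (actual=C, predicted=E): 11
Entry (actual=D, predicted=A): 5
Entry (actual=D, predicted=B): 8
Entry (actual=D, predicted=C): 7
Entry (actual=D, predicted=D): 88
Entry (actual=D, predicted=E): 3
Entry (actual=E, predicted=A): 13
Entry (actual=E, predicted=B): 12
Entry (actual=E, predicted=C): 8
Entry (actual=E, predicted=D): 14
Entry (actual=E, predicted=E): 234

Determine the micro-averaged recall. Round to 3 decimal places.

0.818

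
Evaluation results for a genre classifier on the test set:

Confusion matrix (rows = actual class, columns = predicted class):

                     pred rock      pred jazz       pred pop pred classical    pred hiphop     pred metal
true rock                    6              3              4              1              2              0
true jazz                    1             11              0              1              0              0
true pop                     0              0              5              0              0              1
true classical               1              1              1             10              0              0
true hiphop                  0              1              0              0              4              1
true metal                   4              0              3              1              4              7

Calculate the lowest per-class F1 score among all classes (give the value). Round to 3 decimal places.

Per-class F1 score (2·TP/(2·TP+FP+FN)):
  rock: TP=6, FP=1+0+1+0+4=6, FN=3+4+1+2+0=10 → 12/28 = 0.4286
  jazz: TP=11, FP=3+0+1+1+0=5, FN=1+0+1+0+0=2 → 22/29 = 0.7586
  pop: TP=5, FP=4+0+1+0+3=8, FN=0+0+0+0+1=1 → 10/19 = 0.5263
  classical: TP=10, FP=1+1+0+0+1=3, FN=1+1+1+0+0=3 → 20/26 = 0.7692
  hiphop: TP=4, FP=2+0+0+0+4=6, FN=0+1+0+0+1=2 → 8/16 = 0.5000
  metal: TP=7, FP=0+0+1+0+1=2, FN=4+0+3+1+4=12 → 14/28 = 0.5000
Lowest is class 'rock' with F1 score = 0.429.

0.429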